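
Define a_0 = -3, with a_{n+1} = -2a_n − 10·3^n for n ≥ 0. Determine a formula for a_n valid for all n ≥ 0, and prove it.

Claim: a_n = -(-2)^n − 2·3^n.

Base case: a_0 = -3, and -(-2)^0 − 2·3^0 = -1 − 2 = -3.
Assume a_j = -(-2)^j − 2·3^j for some j ≥ 0.
Then a_{j+1} = -2a_j − 10·3^j = -2·(-(-2)^j − 2·3^j) − 10·3^j = -(-2)^{j+1} + 4·3^j − 10·3^j = -(-2)^{j+1} − 6·3^j = -(-2)^{j+1} − 2·3^{j+1}.
By induction, a_n = -(-2)^n − 2·3^n for all n ≥ 0.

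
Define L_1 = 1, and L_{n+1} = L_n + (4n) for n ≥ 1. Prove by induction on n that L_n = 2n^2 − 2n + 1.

Base case: L_1 = 1, and 2·1^2 − 2·1 + 1 = 1.
Assume L_k = 2k^2 − 2k + 1.
Then L_{k+1} = L_k + (4k) = (2k^2 − 2k + 1) + (4k) = 2k^2 + 2k + 1,
and 2·(k+1)^2 − 2·(k+1) + 1 = 2k^2 + 2k + 1.
By induction, L_n = 2n^2 − 2n + 1 for all n ≥ 1.

L_n = 2n^2 − 2n + 1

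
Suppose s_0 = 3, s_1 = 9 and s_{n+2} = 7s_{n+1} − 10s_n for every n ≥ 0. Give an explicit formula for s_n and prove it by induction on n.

Claim: s_n = 2·2^n + 5^n.

Base cases: s_0 = 3 and 2·2^0 + 5^0 = 3; s_1 = 9 and 2·2^1 + 5^1 = 9.
Assume s_j = 2·2^j + 5^j for all 0 ≤ j ≤ r, where r ≥ 1.
Then s_{r+1} = 7s_r − 10s_{r−1} = 7·(2·2^r + 5^r) − 10·(2·2^{r−1} + 5^{r−1}) = 2·(7·2 − 10)2^{r−1} + (7·5 − 10)5^{r−1} = 8·2^{r−1} + 25·5^{r−1} = 2·2^{r+1} + 5^{r+1}.
Hence s_n = 2·2^n + 5^n for every n ≥ 0, by strong induction.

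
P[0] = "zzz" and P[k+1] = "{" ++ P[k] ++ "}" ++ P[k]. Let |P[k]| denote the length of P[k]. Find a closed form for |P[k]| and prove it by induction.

Claim: |P[k]| = 5·2^k − 2.

Base case: |P[0]| = 3, and 5·2^0 − 2 = 3.
Assume |P[m]| = 5·2^m − 2.
Then |P[m+1]| = 1 + |P[m]| + 1 + |P[m]| = 2|P[m]| + 2 = 2(5·2^m − 2) + 2 = 5·2^{m+1} − 4 + 2 = 5·2^{m+1} − 2.
This completes the inductive step, so |P[k]| = 5·2^k − 2 for all k ≥ 0.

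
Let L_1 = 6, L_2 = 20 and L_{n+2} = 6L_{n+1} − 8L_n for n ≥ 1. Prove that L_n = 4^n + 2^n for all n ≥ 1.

Base cases: L_1 = 6 and 4^1 + 2^1 = 6; L_2 = 20 and 4^2 + 2^2 = 20.
Assume L_j = 4^j + 2^j for all 1 ≤ j ≤ m, where m ≥ 2.
Then L_{m+1} = 6L_m − 8L_{m−1} = 6·(4^m + 2^m) − 8·(4^{m−1} + 2^{m−1}) = (6·4 − 8)4^{m−1} + (6·2 − 8)2^{m−1} = 16·4^{m−1} + 4·2^{m−1} = 4^{m+1} + 2^{m+1}.
This completes the inductive step, so L_n = 4^n + 2^n for all n ≥ 1.

L_n = 4^n + 2^n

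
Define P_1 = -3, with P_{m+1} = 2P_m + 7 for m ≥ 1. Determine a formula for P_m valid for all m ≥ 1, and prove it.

Claim: P_m = 2^{m+1} − 7.

Base case: P_1 = -3, and 2^{1+1} − 7 = 4 − 7 = -3.
Assume P_k = 2^{k+1} − 7 for some k ≥ 1.
Then P_{k+1} = 2P_k + 7 = 2·(2^{k+1} − 7) + 7 = 2^{k+2} − 14 + 7 = 2^{k+2} − 7.
This completes the inductive step, so P_m = 2^{m+1} − 7 for all m ≥ 1.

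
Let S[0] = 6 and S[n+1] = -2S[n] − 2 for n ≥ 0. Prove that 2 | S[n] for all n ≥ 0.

Base case: S[0] = 6 = 2·3, so 2 | S[0].
Assume 2 | S[k], so S[k] = 2t for some integer t.
Then S[k+1] = -2S[k] − 2 = -2·(2t) − 2 = 2(-2t − 1), so 2 | S[k+1].
Hence 2 | S[n] for every n ≥ 0, by induction.

2 | S[n]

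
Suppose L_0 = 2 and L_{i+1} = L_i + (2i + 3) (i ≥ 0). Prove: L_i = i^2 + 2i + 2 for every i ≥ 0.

Base case: L_0 = 2, and 0^2 + 2·0 + 2 = 2.
Assume L_k = k^2 + 2k + 2.
Then L_{k+1} = L_k + (2k + 3) = (k^2 + 2k + 2) + (2k + 3) = k^2 + 4k + 5,
and (k+1)^2 + 2·(k+1) + 2 = k^2 + 4k + 5.
By induction, L_i = i^2 + 2i + 2 for all i ≥ 0.

L_i = i^2 + 2i + 2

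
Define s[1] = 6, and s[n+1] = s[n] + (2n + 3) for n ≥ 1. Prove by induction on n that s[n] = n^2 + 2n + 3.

Base case: s[1] = 6, and 1^2 + 2·1 + 3 = 6.
Assume s[r] = r^2 + 2r + 3.
Then s[r+1] = s[r] + (2r + 3) = (r^2 + 2r + 3) + (2r + 3) = r^2 + 4r + 6,
and (r+1)^2 + 2·(r+1) + 3 = r^2 + 4r + 6.
By induction, s[n] = n^2 + 2n + 3 for all n ≥ 1.

s[n] = n^2 + 2n + 3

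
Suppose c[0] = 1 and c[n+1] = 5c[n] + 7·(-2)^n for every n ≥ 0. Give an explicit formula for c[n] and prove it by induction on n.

Claim: c[n] = 2·5^n − (-2)^n.

Base case: c[0] = 1, and 2·5^0 − (-2)^0 = 2 − 1 = 1.
Assume c[r] = 2·5^r − (-2)^r for some r ≥ 0.
Then c[r+1] = 5c[r] + 7·(-2)^r = 5·(2·5^r − (-2)^r) + 7·(-2)^r = 2·5^{r+1} − 5·(-2)^r + 7·(-2)^r = 2·5^{r+1} + 2·(-2)^r = 2·5^{r+1} − (-2)^{r+1}.
So the formula holds for r+1, and by induction c[n] = 2·5^n − (-2)^n for all n ≥ 0.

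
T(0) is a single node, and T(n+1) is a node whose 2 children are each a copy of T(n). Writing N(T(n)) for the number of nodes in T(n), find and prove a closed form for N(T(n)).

Claim: N(T(n)) = 2^{n+1} − 1.

Base case: N(T(0)) = 1, and 2^{0+1} − 1 = 1.
Assume N(T(k)) = 2^{k+1} − 1.
Then N(T(k+1)) = 1 + 2N(T(k)) = 1 + 2(2^{k+1} − 1) = 2^{k+2} − 2 + 1 = 2^{k+2} − 1.
This completes the inductive step, so N(T(n)) = 2^{n+1} − 1 for all n ≥ 0.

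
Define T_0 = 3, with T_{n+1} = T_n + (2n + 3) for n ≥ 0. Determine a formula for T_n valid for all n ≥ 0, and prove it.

Claim: T_n = n^2 + 2n + 3.

Base case: T_0 = 3, and 0^2 + 2·0 + 3 = 3.
Assume T_k = k^2 + 2k + 3.
Then T_{k+1} = T_k + (2k + 3) = (k^2 + 2k + 3) + (2k + 3) = k^2 + 4k + 6,
and (k+1)^2 + 2·(k+1) + 3 = k^2 + 4k + 6.
This completes the inductive step, so T_n = n^2 + 2n + 3 for all n ≥ 0.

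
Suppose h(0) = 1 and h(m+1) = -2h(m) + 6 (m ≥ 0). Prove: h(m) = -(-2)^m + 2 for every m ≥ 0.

Base case: h(0) = 1, and -(-2)^0 + 2 = -1 + 2 = 1.
Assume h(r) = -(-2)^r + 2 for some r ≥ 0.
Then h(r+1) = -2h(r) + 6 = -2·(-(-2)^r + 2) + 6 = 2·(-2)^r − 4 + 6 = -(-2)^{r+1} + 2.
So the formula holds for r+1, and by induction h(m) = -(-2)^m + 2 for all m ≥ 0.

h(m) = -(-2)^m + 2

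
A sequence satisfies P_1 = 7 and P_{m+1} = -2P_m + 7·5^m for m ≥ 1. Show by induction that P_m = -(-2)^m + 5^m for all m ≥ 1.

Base case: P_1 = 7, and -(-2)^1 + 5^1 = 2 + 5 = 7.
Assume P_j = -(-2)^j + 5^j for some j ≥ 1.
Then P_{j+1} = -2P_j + 7·5^j = -2·(-(-2)^j + 5^j) + 7·5^j = -(-2)^{j+1} − 2·5^j + 7·5^j = -(-2)^{j+1} + 5·5^j = -(-2)^{j+1} + 5^{j+1}.
So the formula holds for j+1, and by induction P_m = -(-2)^m + 5^m for all m ≥ 1.

P_m = -(-2)^m + 5^m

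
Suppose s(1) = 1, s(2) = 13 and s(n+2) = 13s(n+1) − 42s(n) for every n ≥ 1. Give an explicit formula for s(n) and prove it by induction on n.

Claim: s(n) = -6^n + 7^n.

Base cases: s(1) = 1 and -6^1 + 7^1 = 1; s(2) = 13 and -6^2 + 7^2 = 13.
Assume s(j) = -6^j + 7^j for all 1 ≤ j ≤ r, where r ≥ 2.
Then s(r+1) = 13s(r) − 42s(r−1) = 13·(-6^r + 7^r) − 42·(-6^{r−1} + 7^{r−1}) = -(13·6 − 42)6^{r−1} + (13·7 − 42)7^{r−1} = -36·6^{r−1} + 49·7^{r−1} = -6^{r+1} + 7^{r+1}.
So the formula holds for r+1, and by strong induction s(n) = -6^n + 7^n for all n ≥ 1.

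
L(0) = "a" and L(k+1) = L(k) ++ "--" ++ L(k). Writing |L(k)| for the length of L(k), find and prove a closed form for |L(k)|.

Claim: |L(k)| = 3·2^k − 2.

Base case: |L(0)| = 1, and 3·2^0 − 2 = 1.
Assume |L(m)| = 3·2^m − 2.
Then |L(m+1)| = |L(m)| + 2 + |L(m)| = 2|L(m)| + 2 = 2(3·2^m − 2) + 2 = 3·2^{m+1} − 4 + 2 = 3·2^{m+1} − 2.
Hence |L(k)| = 3·2^k − 2 for every k ≥ 0, by induction.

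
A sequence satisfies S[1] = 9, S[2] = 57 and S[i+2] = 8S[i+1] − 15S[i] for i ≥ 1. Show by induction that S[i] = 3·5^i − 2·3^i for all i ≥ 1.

Base cases: S[1] = 9 and 3·5^1 − 2·3^1 = 9; S[2] = 57 and 3·5^2 − 2·3^2 = 57.
Assume S[j] = 3·5^j − 2·3^j for all 1 ≤ j ≤ k, where k ≥ 2.
Then S[k+1] = 8S[k] − 15S[k−1] = 8·(3·5^k − 2·3^k) − 15·(3·5^{k−1} − 2·3^{k−1}) = 3·(8·5 − 15)5^{k−1} − 2·(8·3 − 15)3^{k−1} = 75·5^{k−1} − 18·3^{k−1} = 3·5^{k+1} − 2·3^{k+1}.
So the formula holds for k+1, and by strong induction S[i] = 3·5^i − 2·3^i for all i ≥ 1.

S[i] = 3·5^i − 2·3^i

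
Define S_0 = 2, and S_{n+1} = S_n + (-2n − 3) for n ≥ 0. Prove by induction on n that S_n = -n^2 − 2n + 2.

Base case: S_0 = 2, and -0^2 − 2·0 + 2 = 2.
Assume S_m = -m^2 − 2m + 2.
Then S_{m+1} = S_m + (-2m − 3) = (-m^2 − 2m + 2) + (-2m − 3) = -m^2 − 4m − 1,
and -(m+1)^2 − 2·(m+1) + 2 = -m^2 − 4m − 1.
By induction, S_n = -n^2 − 2n + 2 for all n ≥ 0.

S_n = -n^2 − 2n + 2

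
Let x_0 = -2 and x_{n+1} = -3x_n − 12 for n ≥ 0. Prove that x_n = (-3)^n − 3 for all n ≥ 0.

Base case: x_0 = -2, and (-3)^0 − 3 = 1 − 3 = -2.
Assume x_m = (-3)^m − 3 for some m ≥ 0.
Then x_{m+1} = -3x_m − 12 = -3·((-3)^m − 3) − 12 = -3·(-3)^m + 9 − 12 = (-3)^{m+1} − 3.
This completes the inductive step, so x_n = (-3)^n − 3 for all n ≥ 0.

x_n = (-3)^n − 3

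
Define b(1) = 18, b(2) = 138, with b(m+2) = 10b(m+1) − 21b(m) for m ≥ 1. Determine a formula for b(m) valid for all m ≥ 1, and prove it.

Claim: b(m) = 3·7^m − 3^m.

Base cases: b(1) = 18 and 3·7^1 − 3^1 = 18; b(2) = 138 and 3·7^2 − 3^2 = 138.
Assume b(i) = 3·7^i − 3^i for all 1 ≤ i ≤ j, where j ≥ 2.
Then b(j+1) = 10b(j) − 21b(j−1) = 10·(3·7^j − 3^j) − 21·(3·7^{j−1} − 3^{j−1}) = 3·(10·7 − 21)7^{j−1} − (10·3 − 21)3^{j−1} = 147·7^{j−1} − 9·3^{j−1} = 3·7^{j+1} − 3^{j+1}.
So the formula holds for j+1, and by strong induction b(m) = 3·7^m − 3^m for all m ≥ 1.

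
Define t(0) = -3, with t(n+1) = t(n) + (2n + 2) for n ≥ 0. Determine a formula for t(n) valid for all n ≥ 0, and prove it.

Claim: t(n) = n^2 + n − 3.

Base case: t(0) = -3, and 0^2 + 0 − 3 = -3.
Assume t(k) = k^2 + k − 3.
Then t(k+1) = t(k) + (2k + 2) = (k^2 + k − 3) + (2k + 2) = k^2 + 3k − 1,
and (k+1)^2 + (k+1) − 3 = k^2 + 3k − 1.
Hence t(n) = n^2 + n − 3 for every n ≥ 0, by induction.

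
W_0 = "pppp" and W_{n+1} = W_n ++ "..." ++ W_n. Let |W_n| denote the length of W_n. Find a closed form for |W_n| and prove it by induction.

Claim: |W_n| = 7·2^n − 3.

Base case: |W_0| = 4, and 7·2^0 − 3 = 4.
Assume |W_r| = 7·2^r − 3.
Then |W_{r+1}| = |W_r| + 3 + |W_r| = 2|W_r| + 3 = 2(7·2^r − 3) + 3 = 7·2^{r+1} − 6 + 3 = 7·2^{r+1} − 3.
This completes the inductive step, so |W_n| = 7·2^n − 3 for all n ≥ 0.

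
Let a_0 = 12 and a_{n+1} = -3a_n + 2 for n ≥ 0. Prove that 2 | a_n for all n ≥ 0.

Base case: a_0 = 12 = 2·6, so 2 | a_0.
Assume 2 | a_k, so a_k = 2t for some integer t.
Then a_{k+1} = -3a_k + 2 = -3·(2t) + 2 = 2(-3t + 1), so 2 | a_{k+1}.
So the property holds for k+1, and by induction 2 | a_n for all n ≥ 0.

2 | a_n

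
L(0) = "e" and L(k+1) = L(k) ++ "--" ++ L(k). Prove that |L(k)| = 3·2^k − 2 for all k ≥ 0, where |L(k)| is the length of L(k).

Base case: |L(0)| = 1, and 3·2^0 − 2 = 1.
Assume |L(j)| = 3·2^j − 2.
Then |L(j+1)| = |L(j)| + 2 + |L(j)| = 2|L(j)| + 2 = 2(3·2^j − 2) + 2 = 3·2^{j+1} − 4 + 2 = 3·2^{j+1} − 2.
So the formula holds for j+1, and by induction |L(k)| = 3·2^k − 2 for all k ≥ 0.

|L(k)| = 3·2^k − 2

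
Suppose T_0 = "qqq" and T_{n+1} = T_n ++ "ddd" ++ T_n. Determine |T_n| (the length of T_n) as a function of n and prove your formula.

Claim: |T_n| = 6·2^n − 3.

Base case: |T_0| = 3, and 6·2^0 − 3 = 3.
Assume |T_r| = 6·2^r − 3.
Then |T_{r+1}| = |T_r| + 3 + |T_r| = 2|T_r| + 3 = 2(6·2^r − 3) + 3 = 6·2^{r+1} − 6 + 3 = 6·2^{r+1} − 3.
Hence |T_n| = 6·2^n − 3 for every n ≥ 0, by induction.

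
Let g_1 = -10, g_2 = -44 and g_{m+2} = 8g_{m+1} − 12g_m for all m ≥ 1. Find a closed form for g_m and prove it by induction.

Claim: g_m = -6^m − 2·2^m.

Base cases: g_1 = -10 and -6^1 − 2·2^1 = -10; g_2 = -44 and -6^2 − 2·2^2 = -44.
Assume g_j = -6^j − 2·2^j for all 1 ≤ j ≤ k, where k ≥ 2.
Then g_{k+1} = 8g_k − 12g_{k−1} = 8·(-6^k − 2·2^k) − 12·(-6^{k−1} − 2·2^{k−1}) = -(8·6 − 12)6^{k−1} − 2·(8·2 − 12)2^{k−1} = -36·6^{k−1} − 8·2^{k−1} = -6^{k+1} − 2·2^{k+1}.
Hence g_m = -6^m − 2·2^m for every m ≥ 1, by strong induction.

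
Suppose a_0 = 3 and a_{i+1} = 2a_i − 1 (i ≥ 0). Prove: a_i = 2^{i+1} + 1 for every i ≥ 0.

Base case: a_0 = 3, and 2^{0+1} + 1 = 2 + 1 = 3.
Assume a_m = 2^{m+1} + 1 for some m ≥ 0.
Then a_{m+1} = 2a_m − 1 = 2·(2^{m+1} + 1) − 1 = 2^{m+2} + 2 − 1 = 2^{m+2} + 1.
Hence a_i = 2^{i+1} + 1 for every i ≥ 0, by induction.

a_i = 2^{i+1} + 1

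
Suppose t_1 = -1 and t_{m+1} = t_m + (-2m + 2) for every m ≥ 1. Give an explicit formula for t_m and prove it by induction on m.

Claim: t_m = -m^2 + 3m − 3.

Base case: t_1 = -1, and -1^2 + 3·1 − 3 = -1.
Assume t_j = -j^2 + 3j − 3.
Then t_{j+1} = t_j + (-2j + 2) = (-j^2 + 3j − 3) + (-2j + 2) = -j^2 + j − 1,
and -(j+1)^2 + 3·(j+1) − 3 = -j^2 + j − 1.
By induction, t_m = -m^2 + 3m − 3 for all m ≥ 1.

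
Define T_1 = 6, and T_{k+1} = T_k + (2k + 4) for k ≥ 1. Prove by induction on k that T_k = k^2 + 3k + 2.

Base case: T_1 = 6, and 1^2 + 3·1 + 2 = 6.
Assume T_m = m^2 + 3m + 2.
Then T_{m+1} = T_m + (2m + 4) = (m^2 + 3m + 2) + (2m + 4) = m^2 + 5m + 6,
and (m+1)^2 + 3·(m+1) + 2 = m^2 + 5m + 6.
Hence T_k = k^2 + 3k + 2 for every k ≥ 1, by induction.

T_k = k^2 + 3k + 2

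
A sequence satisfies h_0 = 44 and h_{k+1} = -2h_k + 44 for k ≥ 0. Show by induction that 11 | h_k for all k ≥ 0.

Base case: h_0 = 44 = 11·4, so 11 | h_0.
Assume 11 | h_m, so h_m = 11t for some integer t.
Then h_{m+1} = -2h_m + 44 = -2·(11t) + 44 = 11(-2t + 4), so 11 | h_{m+1}.
Hence 11 | h_k for every k ≥ 0, by induction.

11 | h_k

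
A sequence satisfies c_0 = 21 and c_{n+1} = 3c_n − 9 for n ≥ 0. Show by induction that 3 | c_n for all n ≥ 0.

Base case: c_0 = 21 = 3·7, so 3 | c_0.
Assume 3 | c_m, so c_m = 3t for some integer t.
Then c_{m+1} = 3c_m − 9 = 3·(3t) − 9 = 3(3t − 3), so 3 | c_{m+1}.
Hence 3 | c_n for every n ≥ 0, by induction.

3 | c_n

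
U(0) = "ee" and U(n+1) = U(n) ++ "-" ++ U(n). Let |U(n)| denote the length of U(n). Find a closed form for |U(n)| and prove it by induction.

Claim: |U(n)| = 3·2^n − 1.

Base case: |U(0)| = 2, and 3·2^0 − 1 = 2.
Assume |U(m)| = 3·2^m − 1.
Then |U(m+1)| = |U(m)| + 1 + |U(m)| = 2|U(m)| + 1 = 2(3·2^m − 1) + 1 = 3·2^{m+1} − 2 + 1 = 3·2^{m+1} − 1.
So the formula holds for m+1, and by induction |U(n)| = 3·2^n − 1 for all n ≥ 0.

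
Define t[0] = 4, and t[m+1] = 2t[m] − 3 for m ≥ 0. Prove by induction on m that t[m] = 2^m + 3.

Base case: t[0] = 4, and 2^0 + 3 = 1 + 3 = 4.
Assume t[r] = 2^r + 3 for some r ≥ 0.
Then t[r+1] = 2t[r] − 3 = 2·(2^r + 3) − 3 = 2^{r+1} + 6 − 3 = 2^{r+1} + 3.
So the formula holds for r+1, and by induction t[m] = 2^m + 3 for all m ≥ 0.

t[m] = 2^m + 3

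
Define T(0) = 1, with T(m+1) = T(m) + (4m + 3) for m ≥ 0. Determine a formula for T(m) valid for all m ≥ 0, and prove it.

Claim: T(m) = 2m^2 + m + 1.

Base case: T(0) = 1, and 2·0^2 + 0 + 1 = 1.
Assume T(j) = 2j^2 + j + 1.
Then T(j+1) = T(j) + (4j + 3) = (2j^2 + j + 1) + (4j + 3) = 2j^2 + 5j + 4,
and 2·(j+1)^2 + (j+1) + 1 = 2j^2 + 5j + 4.
This completes the inductive step, so T(m) = 2m^2 + m + 1 for all m ≥ 0.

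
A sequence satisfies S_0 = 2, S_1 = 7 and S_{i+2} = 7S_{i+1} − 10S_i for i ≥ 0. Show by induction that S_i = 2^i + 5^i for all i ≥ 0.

Base cases: S_0 = 2 and 2^0 + 5^0 = 2; S_1 = 7 and 2^1 + 5^1 = 7.
Assume S_j = 2^j + 5^j for all 0 ≤ j ≤ k, where k ≥ 1.
Then S_{k+1} = 7S_k − 10S_{k−1} = 7·(2^k + 5^k) − 10·(2^{k−1} + 5^{k−1}) = (7·2 − 10)2^{k−1} + (7·5 − 10)5^{k−1} = 4·2^{k−1} + 25·5^{k−1} = 2^{k+1} + 5^{k+1}.
Hence S_i = 2^i + 5^i for every i ≥ 0, by strong induction.

S_i = 2^i + 5^i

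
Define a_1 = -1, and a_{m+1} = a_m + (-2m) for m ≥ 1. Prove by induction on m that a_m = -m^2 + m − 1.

Base case: a_1 = -1, and -1^2 + 1 − 1 = -1.
Assume a_k = -k^2 + k − 1.
Then a_{k+1} = a_k + (-2k) = (-k^2 + k − 1) + (-2k) = -k^2 − k − 1,
and -(k+1)^2 + (k+1) − 1 = -k^2 − k − 1.
By induction, a_m = -m^2 + m − 1 for all m ≥ 1.

a_m = -m^2 + m − 1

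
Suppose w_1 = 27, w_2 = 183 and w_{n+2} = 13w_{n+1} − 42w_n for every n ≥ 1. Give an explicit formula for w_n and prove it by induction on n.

Claim: w_n = 3·7^n + 6^n.

Base cases: w_1 = 27 and 3·7^1 + 6^1 = 27; w_2 = 183 and 3·7^2 + 6^2 = 183.
Assume w_j = 3·7^j + 6^j for all 1 ≤ j ≤ m, where m ≥ 2.
Then w_{m+1} = 13w_m − 42w_{m−1} = 13·(3·7^m + 6^m) − 42·(3·7^{m−1} + 6^{m−1}) = 3·(13·7 − 42)7^{m−1} + (13·6 − 42)6^{m−1} = 147·7^{m−1} + 36·6^{m−1} = 3·7^{m+1} + 6^{m+1}.
Hence w_n = 3·7^n + 6^n for every n ≥ 1, by strong induction.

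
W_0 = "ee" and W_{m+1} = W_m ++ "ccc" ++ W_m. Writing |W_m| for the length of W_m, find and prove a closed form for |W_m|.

Claim: |W_m| = 5·2^m − 3.

Base case: |W_0| = 2, and 5·2^0 − 3 = 2.
Assume |W_r| = 5·2^r − 3.
Then |W_{r+1}| = |W_r| + 3 + |W_r| = 2|W_r| + 3 = 2(5·2^r − 3) + 3 = 5·2^{r+1} − 6 + 3 = 5·2^{r+1} − 3.
By induction, |W_m| = 5·2^m − 3 for all m ≥ 0.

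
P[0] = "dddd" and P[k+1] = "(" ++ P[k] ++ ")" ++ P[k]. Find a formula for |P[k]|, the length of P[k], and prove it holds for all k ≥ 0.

Claim: |P[k]| = 6·2^k − 2.

Base case: |P[0]| = 4, and 6·2^0 − 2 = 4.
Assume |P[m]| = 6·2^m − 2.
Then |P[m+1]| = 1 + |P[m]| + 1 + |P[m]| = 2|P[m]| + 2 = 2(6·2^m − 2) + 2 = 6·2^{m+1} − 4 + 2 = 6·2^{m+1} − 2.
Hence |P[k]| = 6·2^k − 2 for every k ≥ 0, by induction.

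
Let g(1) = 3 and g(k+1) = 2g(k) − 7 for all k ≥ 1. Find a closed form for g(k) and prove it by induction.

Claim: g(k) = -2^{k+1} + 7.

Base case: g(1) = 3, and -2^{1+1} + 7 = -4 + 7 = 3.
Assume g(m) = -2^{m+1} + 7 for some m ≥ 1.
Then g(m+1) = 2g(m) − 7 = 2·(-2^{m+1} + 7) − 7 = -2^{m+2} + 14 − 7 = -2^{m+2} + 7.
Hence g(k) = -2^{k+1} + 7 for every k ≥ 1, by induction.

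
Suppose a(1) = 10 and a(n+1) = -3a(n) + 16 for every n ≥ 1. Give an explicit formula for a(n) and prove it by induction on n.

Claim: a(n) = -2·(-3)^n + 4.

Base case: a(1) = 10, and -2·(-3)^1 + 4 = 6 + 4 = 10.
Assume a(m) = -2·(-3)^m + 4 for some m ≥ 1.
Then a(m+1) = -3a(m) + 16 = -3·(-2·(-3)^m + 4) + 16 = 6·(-3)^m − 12 + 16 = -2·(-3)^{m+1} + 4.
So the formula holds for m+1, and by induction a(n) = -2·(-3)^n + 4 for all n ≥ 1.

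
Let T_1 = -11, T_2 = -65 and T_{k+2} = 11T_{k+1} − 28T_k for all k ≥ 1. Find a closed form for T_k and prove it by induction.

Claim: T_k = -7^k − 4^k.

Base cases: T_1 = -11 and -7^1 − 4^1 = -11; T_2 = -65 and -7^2 − 4^2 = -65.
Assume T_j = -7^j − 4^j for all 1 ≤ j ≤ r, where r ≥ 2.
Then T_{r+1} = 11T_r − 28T_{r−1} = 11·(-7^r − 4^r) − 28·(-7^{r−1} − 4^{r−1}) = -(11·7 − 28)7^{r−1} − (11·4 − 28)4^{r−1} = -49·7^{r−1} − 16·4^{r−1} = -7^{r+1} − 4^{r+1}.
So the formula holds for r+1, and by strong induction T_k = -7^k − 4^k for all k ≥ 1.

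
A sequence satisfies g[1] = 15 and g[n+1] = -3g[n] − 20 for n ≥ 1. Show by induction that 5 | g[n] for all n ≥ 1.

Base case: g[1] = 15 = 5·3, so 5 | g[1].
Assume 5 | g[j], so g[j] = 5t for some integer t.
Then g[j+1] = -3g[j] − 20 = -3·(5t) − 20 = 5(-3t − 4), so 5 | g[j+1].
So the property holds for j+1, and by induction 5 | g[n] for all n ≥ 1.

5 | g[n]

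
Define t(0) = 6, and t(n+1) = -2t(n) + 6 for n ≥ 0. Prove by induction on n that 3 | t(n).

Base case: t(0) = 6 = 3·2, so 3 | t(0).
Assume 3 | t(r), so t(r) = 3s for some integer s.
Then t(r+1) = -2t(r) + 6 = -2·(3s) + 6 = 3(-2s + 2), so 3 | t(r+1).
By induction, 3 | t(n) for all n ≥ 0.

3 | t(n)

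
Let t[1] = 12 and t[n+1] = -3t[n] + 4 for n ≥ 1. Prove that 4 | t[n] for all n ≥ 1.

Base case: t[1] = 12 = 4·3, so 4 | t[1].
Assume 4 | t[r], so t[r] = 4s for some integer s.
Then t[r+1] = -3t[r] + 4 = -3·(4s) + 4 = 4(-3s + 1), so 4 | t[r+1].
Hence 4 | t[n] for every n ≥ 1, by induction.

4 | t[n]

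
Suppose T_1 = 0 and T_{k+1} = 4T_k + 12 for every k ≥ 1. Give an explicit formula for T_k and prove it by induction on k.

Claim: T_k = 4^k − 4.

Base case: T_1 = 0, and 4^1 − 4 = 4 − 4 = 0.
Assume T_j = 4^j − 4 for some j ≥ 1.
Then T_{j+1} = 4T_j + 12 = 4·(4^j − 4) + 12 = 4^{j+1} − 16 + 12 = 4^{j+1} − 4.
Hence T_k = 4^k − 4 for every k ≥ 1, by induction.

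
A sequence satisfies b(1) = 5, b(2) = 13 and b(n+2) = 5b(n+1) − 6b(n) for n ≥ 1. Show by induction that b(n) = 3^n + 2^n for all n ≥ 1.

Base cases: b(1) = 5 and 3^1 + 2^1 = 5; b(2) = 13 and 3^2 + 2^2 = 13.
Assume b(j) = 3^j + 2^j for all 1 ≤ j ≤ m, where m ≥ 2.
Then b(m+1) = 5b(m) − 6b(m−1) = 5·(3^m + 2^m) − 6·(3^{m−1} + 2^{m−1}) = (5·3 − 6)3^{m−1} + (5·2 − 6)2^{m−1} = 9·3^{m−1} + 4·2^{m−1} = 3^{m+1} + 2^{m+1}.
This completes the inductive step, so b(n) = 3^n + 2^n for all n ≥ 1.

b(n) = 3^n + 2^n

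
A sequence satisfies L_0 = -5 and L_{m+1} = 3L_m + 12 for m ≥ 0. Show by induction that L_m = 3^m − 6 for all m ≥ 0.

Base case: L_0 = -5, and 3^0 − 6 = 1 − 6 = -5.
Assume L_k = 3^k − 6 for some k ≥ 0.
Then L_{k+1} = 3L_k + 12 = 3·(3^k − 6) + 12 = 3^{k+1} − 18 + 12 = 3^{k+1} − 6.
This completes the inductive step, so L_m = 3^m − 6 for all m ≥ 0.

L_m = 3^m − 6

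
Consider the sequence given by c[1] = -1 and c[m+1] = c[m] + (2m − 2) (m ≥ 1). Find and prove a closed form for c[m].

Claim: c[m] = m^2 − 3m + 1.

Base case: c[1] = -1, and 1^2 − 3·1 + 1 = -1.
Assume c[r] = r^2 − 3r + 1.
Then c[r+1] = c[r] + (2r − 2) = (r^2 − 3r + 1) + (2r − 2) = r^2 − r − 1,
and (r+1)^2 − 3·(r+1) + 1 = r^2 − r − 1.
Hence c[m] = m^2 − 3m + 1 for every m ≥ 1, by induction.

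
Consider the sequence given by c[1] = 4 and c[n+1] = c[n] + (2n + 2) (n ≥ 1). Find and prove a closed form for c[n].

Claim: c[n] = n^2 + n + 2.

Base case: c[1] = 4, and 1^2 + 1 + 2 = 4.
Assume c[j] = j^2 + j + 2.
Then c[j+1] = c[j] + (2j + 2) = (j^2 + j + 2) + (2j + 2) = j^2 + 3j + 4,
and (j+1)^2 + (j+1) + 2 = j^2 + 3j + 4.
This completes the inductive step, so c[n] = n^2 + n + 2 for all n ≥ 1.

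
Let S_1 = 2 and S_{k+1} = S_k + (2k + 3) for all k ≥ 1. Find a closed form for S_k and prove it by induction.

Claim: S_k = k^2 + 2k − 1.

Base case: S_1 = 2, and 1^2 + 2·1 − 1 = 2.
Assume S_m = m^2 + 2m − 1.
Then S_{m+1} = S_m + (2m + 3) = (m^2 + 2m − 1) + (2m + 3) = m^2 + 4m + 2,
and (m+1)^2 + 2·(m+1) − 1 = m^2 + 4m + 2.
This completes the inductive step, so S_k = k^2 + 2k − 1 for all k ≥ 1.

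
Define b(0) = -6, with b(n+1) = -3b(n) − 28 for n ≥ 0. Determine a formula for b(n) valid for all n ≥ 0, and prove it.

Claim: b(n) = (-3)^n − 7.

Base case: b(0) = -6, and (-3)^0 − 7 = 1 − 7 = -6.
Assume b(r) = (-3)^r − 7 for some r ≥ 0.
Then b(r+1) = -3b(r) − 28 = -3·((-3)^r − 7) − 28 = -3·(-3)^r + 21 − 28 = (-3)^{r+1} − 7.
By induction, b(n) = (-3)^n − 7 for all n ≥ 0.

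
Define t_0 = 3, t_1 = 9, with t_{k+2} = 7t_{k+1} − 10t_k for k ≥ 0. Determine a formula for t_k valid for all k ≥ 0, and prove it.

Claim: t_k = 5^k + 2·2^k.

Base cases: t_0 = 3 and 5^0 + 2·2^0 = 3; t_1 = 9 and 5^1 + 2·2^1 = 9.
Assume t_j = 5^j + 2·2^j for all 0 ≤ j ≤ r, where r ≥ 1.
Then t_{r+1} = 7t_r − 10t_{r−1} = 7·(5^r + 2·2^r) − 10·(5^{r−1} + 2·2^{r−1}) = (7·5 − 10)5^{r−1} + 2·(7·2 − 10)2^{r−1} = 25·5^{r−1} + 8·2^{r−1} = 5^{r+1} + 2·2^{r+1}.
By strong induction, t_k = 5^k + 2·2^k for all k ≥ 0.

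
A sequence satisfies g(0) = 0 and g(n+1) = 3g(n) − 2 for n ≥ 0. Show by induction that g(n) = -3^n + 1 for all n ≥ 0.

Base case: g(0) = 0, and -3^0 + 1 = -1 + 1 = 0.
Assume g(m) = -3^m + 1 for some m ≥ 0.
Then g(m+1) = 3g(m) − 2 = 3·(-3^m + 1) − 2 = -3^{m+1} + 3 − 2 = -3^{m+1} + 1.
This completes the inductive step, so g(n) = -3^n + 1 for all n ≥ 0.

g(n) = -3^n + 1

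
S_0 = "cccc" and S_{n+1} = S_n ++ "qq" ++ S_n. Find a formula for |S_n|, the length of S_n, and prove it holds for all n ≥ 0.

Claim: |S_n| = 6·2^n − 2.

Base case: |S_0| = 4, and 6·2^0 − 2 = 4.
Assume |S_m| = 6·2^m − 2.
Then |S_{m+1}| = |S_m| + 2 + |S_m| = 2|S_m| + 2 = 2(6·2^m − 2) + 2 = 6·2^{m+1} − 4 + 2 = 6·2^{m+1} − 2.
This completes the inductive step, so |S_n| = 6·2^n − 2 for all n ≥ 0.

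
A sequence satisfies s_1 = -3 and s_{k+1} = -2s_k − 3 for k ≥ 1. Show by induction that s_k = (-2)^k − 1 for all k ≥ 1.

Base case: s_1 = -3, and (-2)^1 − 1 = -2 − 1 = -3.
Assume s_r = (-2)^r − 1 for some r ≥ 1.
Then s_{r+1} = -2s_r − 3 = -2·((-2)^r − 1) − 3 = -2·(-2)^r + 2 − 3 = (-2)^{r+1} − 1.
So the formula holds for r+1, and by induction s_k = (-2)^k − 1 for all k ≥ 1.

s_k = (-2)^k − 1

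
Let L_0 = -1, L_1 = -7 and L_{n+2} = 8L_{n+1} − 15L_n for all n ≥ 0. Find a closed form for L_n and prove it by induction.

Claim: L_n = 3^n − 2·5^n.

Base cases: L_0 = -1 and 3^0 − 2·5^0 = -1; L_1 = -7 and 3^1 − 2·5^1 = -7.
Assume L_j = 3^j − 2·5^j for all 0 ≤ j ≤ m, where m ≥ 1.
Then L_{m+1} = 8L_m − 15L_{m−1} = 8·(3^m − 2·5^m) − 15·(3^{m−1} − 2·5^{m−1}) = (8·3 − 15)3^{m−1} − 2·(8·5 − 15)5^{m−1} = 9·3^{m−1} − 50·5^{m−1} = 3^{m+1} − 2·5^{m+1}.
This completes the inductive step, so L_n = 3^n − 2·5^n for all n ≥ 0.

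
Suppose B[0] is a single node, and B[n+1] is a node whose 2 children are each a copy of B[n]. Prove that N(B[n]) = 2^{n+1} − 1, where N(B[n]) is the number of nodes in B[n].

Base case: N(B[0]) = 1, and 2^{0+1} − 1 = 1.
Assume N(B[k]) = 2^{k+1} − 1.
Then N(B[k+1]) = 1 + 2N(B[k]) = 1 + 2(2^{k+1} − 1) = 2^{k+2} − 2 + 1 = 2^{k+2} − 1.
Hence N(B[n]) = 2^{n+1} − 1 for every n ≥ 0, by induction.

N(B[n]) = 2^{n+1} − 1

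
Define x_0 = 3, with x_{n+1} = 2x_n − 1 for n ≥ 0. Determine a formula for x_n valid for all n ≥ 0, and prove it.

Claim: x_n = 2^{n+1} + 1.

Base case: x_0 = 3, and 2^{0+1} + 1 = 2 + 1 = 3.
Assume x_j = 2^{j+1} + 1 for some j ≥ 0.
Then x_{j+1} = 2x_j − 1 = 2·(2^{j+1} + 1) − 1 = 2^{j+2} + 2 − 1 = 2^{j+2} + 1.
So the formula holds for j+1, and by induction x_n = 2^{n+1} + 1 for all n ≥ 0.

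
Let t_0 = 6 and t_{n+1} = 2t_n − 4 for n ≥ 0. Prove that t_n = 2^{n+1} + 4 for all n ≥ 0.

Base case: t_0 = 6, and 2^{0+1} + 4 = 2 + 4 = 6.
Assume t_k = 2^{k+1} + 4 for some k ≥ 0.
Then t_{k+1} = 2t_k − 4 = 2·(2^{k+1} + 4) − 4 = 2^{k+2} + 8 − 4 = 2^{k+2} + 4.
This completes the inductive step, so t_n = 2^{n+1} + 4 for all n ≥ 0.

t_n = 2^{n+1} + 4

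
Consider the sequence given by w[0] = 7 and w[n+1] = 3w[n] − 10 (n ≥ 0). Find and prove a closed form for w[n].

Claim: w[n] = 2·3^n + 5.

Base case: w[0] = 7, and 2·3^0 + 5 = 2 + 5 = 7.
Assume w[m] = 2·3^m + 5 for some m ≥ 0.
Then w[m+1] = 3w[m] − 10 = 3·(2·3^m + 5) − 10 = 6·3^m + 15 − 10 = 2·3^{m+1} + 5.
This completes the inductive step, so w[n] = 2·3^n + 5 for all n ≥ 0.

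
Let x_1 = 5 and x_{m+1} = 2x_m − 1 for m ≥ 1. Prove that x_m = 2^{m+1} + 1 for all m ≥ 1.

Base case: x_1 = 5, and 2^{1+1} + 1 = 4 + 1 = 5.
Assume x_k = 2^{k+1} + 1 for some k ≥ 1.
Then x_{k+1} = 2x_k − 1 = 2·(2^{k+1} + 1) − 1 = 2^{k+2} + 2 − 1 = 2^{k+2} + 1.
Hence x_m = 2^{m+1} + 1 for every m ≥ 1, by induction.

x_m = 2^{m+1} + 1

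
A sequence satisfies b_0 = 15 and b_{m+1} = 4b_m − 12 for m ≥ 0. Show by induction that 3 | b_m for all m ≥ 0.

Base case: b_0 = 15 = 3·5, so 3 | b_0.
Assume 3 | b_j, so b_j = 3t for some integer t.
Then b_{j+1} = 4b_j − 12 = 4·(3t) − 12 = 3(4t − 4), so 3 | b_{j+1}.
This completes the inductive step, so 3 | b_m for all m ≥ 0.

3 | b_m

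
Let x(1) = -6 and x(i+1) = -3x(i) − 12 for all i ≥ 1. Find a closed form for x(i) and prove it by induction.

Claim: x(i) = (-3)^i − 3.

Base case: x(1) = -6, and (-3)^1 − 3 = -3 − 3 = -6.
Assume x(k) = (-3)^k − 3 for some k ≥ 1.
Then x(k+1) = -3x(k) − 12 = -3·((-3)^k − 3) − 12 = -3·(-3)^k + 9 − 12 = (-3)^{k+1} − 3.
By induction, x(i) = (-3)^i − 3 for all i ≥ 1.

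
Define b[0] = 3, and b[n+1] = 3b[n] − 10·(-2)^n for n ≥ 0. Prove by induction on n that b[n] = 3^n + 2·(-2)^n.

Base case: b[0] = 3, and 3^0 + 2·(-2)^0 = 1 + 2 = 3.
Assume b[j] = 3^j + 2·(-2)^j for some j ≥ 0.
Then b[j+1] = 3b[j] − 10·(-2)^j = 3·(3^j + 2·(-2)^j) − 10·(-2)^j = 3^{j+1} + 6·(-2)^j − 10·(-2)^j = 3^{j+1} − 4·(-2)^j = 3^{j+1} + 2·(-2)^{j+1}.
Hence b[n] = 3^n + 2·(-2)^n for every n ≥ 0, by induction.

b[n] = 3^n + 2·(-2)^n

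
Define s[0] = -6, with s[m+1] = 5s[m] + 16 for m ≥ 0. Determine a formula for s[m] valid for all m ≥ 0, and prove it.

Claim: s[m] = -2·5^m − 4.

Base case: s[0] = -6, and -2·5^0 − 4 = -2 − 4 = -6.
Assume s[r] = -2·5^r − 4 for some r ≥ 0.
Then s[r+1] = 5s[r] + 16 = 5·(-2·5^r − 4) + 16 = -10·5^r − 20 + 16 = -2·5^{r+1} − 4.
This completes the inductive step, so s[m] = -2·5^m − 4 for all m ≥ 0.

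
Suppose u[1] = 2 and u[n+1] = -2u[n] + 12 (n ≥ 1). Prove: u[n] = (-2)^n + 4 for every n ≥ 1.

Base case: u[1] = 2, and (-2)^1 + 4 = -2 + 4 = 2.
Assume u[r] = (-2)^r + 4 for some r ≥ 1.
Then u[r+1] = -2u[r] + 12 = -2·((-2)^r + 4) + 12 = -2·(-2)^r − 8 + 12 = (-2)^{r+1} + 4.
Hence u[n] = (-2)^n + 4 for every n ≥ 1, by induction.

u[n] = (-2)^n + 4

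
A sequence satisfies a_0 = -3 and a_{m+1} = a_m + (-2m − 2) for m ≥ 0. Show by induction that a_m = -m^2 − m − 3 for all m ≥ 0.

Base case: a_0 = -3, and -0^2 − 0 − 3 = -3.
Assume a_k = -k^2 − k − 3.
Then a_{k+1} = a_k + (-2k − 2) = (-k^2 − k − 3) + (-2k − 2) = -k^2 − 3k − 5,
and -(k+1)^2 − (k+1) − 3 = -k^2 − 3k − 5.
Hence a_m = -m^2 − m − 3 for every m ≥ 0, by induction.

a_m = -m^2 − m − 3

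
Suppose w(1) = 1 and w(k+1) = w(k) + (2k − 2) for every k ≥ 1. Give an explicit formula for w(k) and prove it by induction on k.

Claim: w(k) = k^2 − 3k + 3.

Base case: w(1) = 1, and 1^2 − 3·1 + 3 = 1.
Assume w(r) = r^2 − 3r + 3.
Then w(r+1) = w(r) + (2r − 2) = (r^2 − 3r + 3) + (2r − 2) = r^2 − r + 1,
and (r+1)^2 − 3·(r+1) + 3 = r^2 − r + 1.
Hence w(k) = k^2 − 3k + 3 for every k ≥ 1, by induction.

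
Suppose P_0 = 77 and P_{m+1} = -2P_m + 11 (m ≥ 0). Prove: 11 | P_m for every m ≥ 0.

Base case: P_0 = 77 = 11·7, so 11 | P_0.
Assume 11 | P_k, so P_k = 11t for some integer t.
Then P_{k+1} = -2P_k + 11 = -2·(11t) + 11 = 11(-2t + 1), so 11 | P_{k+1}.
So the property holds for k+1, and by induction 11 | P_m for all m ≥ 0.

11 | P_m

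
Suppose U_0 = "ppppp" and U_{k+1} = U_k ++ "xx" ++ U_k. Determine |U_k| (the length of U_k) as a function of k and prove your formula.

Claim: |U_k| = 7·2^k − 2.

Base case: |U_0| = 5, and 7·2^0 − 2 = 5.
Assume |U_m| = 7·2^m − 2.
Then |U_{m+1}| = |U_m| + 2 + |U_m| = 2|U_m| + 2 = 2(7·2^m − 2) + 2 = 7·2^{m+1} − 4 + 2 = 7·2^{m+1} − 2.
This completes the inductive step, so |U_k| = 7·2^k − 2 for all k ≥ 0.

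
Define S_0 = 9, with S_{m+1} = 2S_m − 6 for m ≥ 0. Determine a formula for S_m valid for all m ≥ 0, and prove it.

Claim: S_m = 3·2^m + 6.

Base case: S_0 = 9, and 3·2^0 + 6 = 3 + 6 = 9.
Assume S_j = 3·2^j + 6 for some j ≥ 0.
Then S_{j+1} = 2S_j − 6 = 2·(3·2^j + 6) − 6 = 6·2^j + 12 − 6 = 3·2^{j+1} + 6.
By induction, S_m = 3·2^m + 6 for all m ≥ 0.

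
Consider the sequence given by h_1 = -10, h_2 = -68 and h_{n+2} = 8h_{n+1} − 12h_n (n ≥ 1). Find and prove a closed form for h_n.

Claim: h_n = 2^n − 2·6^n.

Base cases: h_1 = -10 and 2^1 − 2·6^1 = -10; h_2 = -68 and 2^2 − 2·6^2 = -68.
Assume h_j = 2^j − 2·6^j for all 1 ≤ j ≤ r, where r ≥ 2.
Then h_{r+1} = 8h_r − 12h_{r−1} = 8·(2^r − 2·6^r) − 12·(2^{r−1} − 2·6^{r−1}) = (8·2 − 12)2^{r−1} − 2·(8·6 − 12)6^{r−1} = 4·2^{r−1} − 72·6^{r−1} = 2^{r+1} − 2·6^{r+1}.
Hence h_n = 2^n − 2·6^n for every n ≥ 1, by strong induction.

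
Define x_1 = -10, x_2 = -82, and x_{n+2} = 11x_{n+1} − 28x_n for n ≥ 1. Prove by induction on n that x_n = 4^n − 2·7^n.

Base cases: x_1 = -10 and 4^1 − 2·7^1 = -10; x_2 = -82 and 4^2 − 2·7^2 = -82.
Assume x_j = 4^j − 2·7^j for all 1 ≤ j ≤ r, where r ≥ 2.
Then x_{r+1} = 11x_r − 28x_{r−1} = 11·(4^r − 2·7^r) − 28·(4^{r−1} − 2·7^{r−1}) = (11·4 − 28)4^{r−1} − 2·(11·7 − 28)7^{r−1} = 16·4^{r−1} − 98·7^{r−1} = 4^{r+1} − 2·7^{r+1}.
Hence x_n = 4^n − 2·7^n for every n ≥ 1, by strong induction.

x_n = 4^n − 2·7^n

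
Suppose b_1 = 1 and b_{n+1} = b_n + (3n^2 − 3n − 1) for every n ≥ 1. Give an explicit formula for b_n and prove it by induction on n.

Claim: b_n = n^3 − 3n^2 + n + 2.

Base case: b_1 = 1, and 1^3 − 3·1^2 + 1 + 2 = 1.
Assume b_k = k^3 − 3k^2 + k + 2.
Then b_{k+1} = b_k + (3k^2 − 3k − 1) = (k^3 − 3k^2 + k + 2) + (3k^2 − 3k − 1) = k^3 − 2k + 1,
and (k+1)^3 − 3·(k+1)^2 + (k+1) + 2 = k^3 − 2k + 1.
Hence b_n = n^3 − 3n^2 + n + 2 for every n ≥ 1, by induction.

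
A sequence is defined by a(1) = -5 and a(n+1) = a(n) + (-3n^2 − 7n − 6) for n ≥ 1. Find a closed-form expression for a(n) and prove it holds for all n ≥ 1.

Claim: a(n) = -n^3 − 2n^2 − 3n + 1.

Base case: a(1) = -5, and -1^3 − 2·1^2 − 3·1 + 1 = -5.
Assume a(k) = -k^3 − 2k^2 − 3k + 1.
Then a(k+1) = a(k) + (-3k^2 − 7k − 6) = (-k^3 − 2k^2 − 3k + 1) + (-3k^2 − 7k − 6) = -k^3 − 5k^2 − 10k − 5,
and -(k+1)^3 − 2·(k+1)^2 − 3·(k+1) + 1 = -k^3 − 5k^2 − 10k − 5.
This completes the inductive step, so a(n) = -n^3 − 2n^2 − 3n + 1 for all n ≥ 1.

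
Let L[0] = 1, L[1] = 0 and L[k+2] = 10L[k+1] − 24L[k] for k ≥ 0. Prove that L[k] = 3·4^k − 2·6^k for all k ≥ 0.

Base cases: L[0] = 1 and 3·4^0 − 2·6^0 = 1; L[1] = 0 and 3·4^1 − 2·6^1 = 0.
Assume L[j] = 3·4^j − 2·6^j for all 0 ≤ j ≤ r, where r ≥ 1.
Then L[r+1] = 10L[r] − 24L[r−1] = 10·(3·4^r − 2·6^r) − 24·(3·4^{r−1} − 2·6^{r−1}) = 3·(10·4 − 24)4^{r−1} − 2·(10·6 − 24)6^{r−1} = 48·4^{r−1} − 72·6^{r−1} = 3·4^{r+1} − 2·6^{r+1}.
So the formula holds for r+1, and by strong induction L[k] = 3·4^k − 2·6^k for all k ≥ 0.

L[k] = 3·4^k − 2·6^k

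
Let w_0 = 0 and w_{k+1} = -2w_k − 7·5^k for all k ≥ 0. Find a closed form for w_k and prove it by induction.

Claim: w_k = (-2)^k − 5^k.

Base case: w_0 = 0, and (-2)^0 − 5^0 = 1 − 1 = 0.
Assume w_m = (-2)^m − 5^m for some m ≥ 0.
Then w_{m+1} = -2w_m − 7·5^m = -2·((-2)^m − 5^m) − 7·5^m = (-2)^{m+1} + 2·5^m − 7·5^m = (-2)^{m+1} − 5·5^m = (-2)^{m+1} − 5^{m+1}.
By induction, w_k = (-2)^k − 5^k for all k ≥ 0.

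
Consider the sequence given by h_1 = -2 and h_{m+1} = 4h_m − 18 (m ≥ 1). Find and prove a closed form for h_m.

Claim: h_m = -2·4^m + 6.

Base case: h_1 = -2, and -2·4^1 + 6 = -8 + 6 = -2.
Assume h_r = -2·4^r + 6 for some r ≥ 1.
Then h_{r+1} = 4h_r − 18 = 4·(-2·4^r + 6) − 18 = -8·4^r + 24 − 18 = -2·4^{r+1} + 6.
So the formula holds for r+1, and by induction h_m = -2·4^m + 6 for all m ≥ 1.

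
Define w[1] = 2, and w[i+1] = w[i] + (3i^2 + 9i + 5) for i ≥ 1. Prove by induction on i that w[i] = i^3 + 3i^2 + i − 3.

Base case: w[1] = 2, and 1^3 + 3·1^2 + 1 − 3 = 2.
Assume w[m] = m^3 + 3m^2 + m − 3.
Then w[m+1] = w[m] + (3m^2 + 9m + 5) = (m^3 + 3m^2 + m − 3) + (3m^2 + 9m + 5) = m^3 + 6m^2 + 10m + 2,
and (m+1)^3 + 3·(m+1)^2 + (m+1) − 3 = m^3 + 6m^2 + 10m + 2.
By induction, w[i] = i^3 + 3i^2 + i − 3 for all i ≥ 1.

w[i] = i^3 + 3i^2 + i − 3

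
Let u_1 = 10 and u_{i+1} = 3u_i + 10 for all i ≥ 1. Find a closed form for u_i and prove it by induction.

Claim: u_i = 5·3^i − 5.

Base case: u_1 = 10, and 5·3^1 − 5 = 15 − 5 = 10.
Assume u_m = 5·3^m − 5 for some m ≥ 1.
Then u_{m+1} = 3u_m + 10 = 3·(5·3^m − 5) + 10 = 15·3^m − 15 + 10 = 5·3^{m+1} − 5.
By induction, u_i = 5·3^i − 5 for all i ≥ 1.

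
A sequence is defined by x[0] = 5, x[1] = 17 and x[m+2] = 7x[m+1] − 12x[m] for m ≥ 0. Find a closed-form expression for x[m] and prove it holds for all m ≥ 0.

Claim: x[m] = 3·3^m + 2·4^m.

Base cases: x[0] = 5 and 3·3^0 + 2·4^0 = 5; x[1] = 17 and 3·3^1 + 2·4^1 = 17.
Assume x[i] = 3·3^i + 2·4^i for all 0 ≤ i ≤ j, where j ≥ 1.
Then x[j+1] = 7x[j] − 12x[j−1] = 7·(3·3^j + 2·4^j) − 12·(3·3^{j−1} + 2·4^{j−1}) = 3·(7·3 − 12)3^{j−1} + 2·(7·4 − 12)4^{j−1} = 27·3^{j−1} + 32·4^{j−1} = 3·3^{j+1} + 2·4^{j+1}.
So the formula holds for j+1, and by strong induction x[m] = 3·3^m + 2·4^m for all m ≥ 0.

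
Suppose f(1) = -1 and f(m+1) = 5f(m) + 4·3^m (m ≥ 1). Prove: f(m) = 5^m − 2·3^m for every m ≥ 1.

Base case: f(1) = -1, and 5^1 − 2·3^1 = 5 − 6 = -1.
Assume f(r) = 5^r − 2·3^r for some r ≥ 1.
Then f(r+1) = 5f(r) + 4·3^r = 5·(5^r − 2·3^r) + 4·3^r = 5^{r+1} − 10·3^r + 4·3^r = 5^{r+1} − 6·3^r = 5^{r+1} − 2·3^{r+1}.
So the formula holds for r+1, and by induction f(m) = 5^m − 2·3^m for all m ≥ 1.

f(m) = 5^m − 2·3^m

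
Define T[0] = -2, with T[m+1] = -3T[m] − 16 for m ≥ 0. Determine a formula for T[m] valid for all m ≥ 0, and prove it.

Claim: T[m] = 2·(-3)^m − 4.

Base case: T[0] = -2, and 2·(-3)^0 − 4 = 2 − 4 = -2.
Assume T[j] = 2·(-3)^j − 4 for some j ≥ 0.
Then T[j+1] = -3T[j] − 16 = -3·(2·(-3)^j − 4) − 16 = -6·(-3)^j + 12 − 16 = 2·(-3)^{j+1} − 4.
So the formula holds for j+1, and by induction T[m] = 2·(-3)^m − 4 for all m ≥ 0.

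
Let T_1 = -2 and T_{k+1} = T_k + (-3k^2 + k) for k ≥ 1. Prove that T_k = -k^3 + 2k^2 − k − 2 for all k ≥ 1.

Base case: T_1 = -2, and -1^3 + 2·1^2 − 1 − 2 = -2.
Assume T_r = -r^3 + 2r^2 − r − 2.
Then T_{r+1} = T_r + (-3r^2 + r) = (-r^3 + 2r^2 − r − 2) + (-3r^2 + r) = -r^3 − r^2 − 2,
and -(r+1)^3 + 2·(r+1)^2 − (r+1) − 2 = -r^3 − r^2 − 2.
Hence T_k = -k^3 + 2k^2 − k − 2 for every k ≥ 1, by induction.

T_k = -k^3 + 2k^2 − k − 2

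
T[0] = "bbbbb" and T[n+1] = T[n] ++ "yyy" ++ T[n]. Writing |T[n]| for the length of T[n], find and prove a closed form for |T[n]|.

Claim: |T[n]| = 2^{n+3} − 3.

Base case: |T[0]| = 5, and 2^{0+3} − 3 = 5.
Assume |T[j]| = 2^{j+3} − 3.
Then |T[j+1]| = |T[j]| + 3 + |T[j]| = 2|T[j]| + 3 = 2(2^{j+3} − 3) + 3 = 2^{j+1+3} − 6 + 3 = 2^{j+1+3} − 3.
Hence |T[n]| = 2^{n+3} − 3 for every n ≥ 0, by induction.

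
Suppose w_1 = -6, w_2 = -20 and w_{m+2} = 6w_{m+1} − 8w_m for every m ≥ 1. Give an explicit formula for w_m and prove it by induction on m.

Claim: w_m = -4^m − 2^m.

Base cases: w_1 = -6 and -4^1 − 2^1 = -6; w_2 = -20 and -4^2 − 2^2 = -20.
Assume w_j = -4^j − 2^j for all 1 ≤ j ≤ k, where k ≥ 2.
Then w_{k+1} = 6w_k − 8w_{k−1} = 6·(-4^k − 2^k) − 8·(-4^{k−1} − 2^{k−1}) = -(6·4 − 8)4^{k−1} − (6·2 − 8)2^{k−1} = -16·4^{k−1} − 4·2^{k−1} = -4^{k+1} − 2^{k+1}.
So the formula holds for k+1, and by strong induction w_m = -4^m − 2^m for all m ≥ 1.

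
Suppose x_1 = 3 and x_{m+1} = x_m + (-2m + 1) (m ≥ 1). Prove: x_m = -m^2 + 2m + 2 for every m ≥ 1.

Base case: x_1 = 3, and -1^2 + 2·1 + 2 = 3.
Assume x_r = -r^2 + 2r + 2.
Then x_{r+1} = x_r + (-2r + 1) = (-r^2 + 2r + 2) + (-2r + 1) = -r^2 + 3,
and -(r+1)^2 + 2·(r+1) + 2 = -r^2 + 3.
By induction, x_m = -m^2 + 2m + 2 for all m ≥ 1.

x_m = -m^2 + 2m + 2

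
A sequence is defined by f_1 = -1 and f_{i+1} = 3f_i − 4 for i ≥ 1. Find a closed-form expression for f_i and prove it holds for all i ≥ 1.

Claim: f_i = -3^i + 2.

Base case: f_1 = -1, and -3^1 + 2 = -3 + 2 = -1.
Assume f_k = -3^k + 2 for some k ≥ 1.
Then f_{k+1} = 3f_k − 4 = 3·(-3^k + 2) − 4 = -3^{k+1} + 6 − 4 = -3^{k+1} + 2.
Hence f_i = -3^i + 2 for every i ≥ 1, by induction.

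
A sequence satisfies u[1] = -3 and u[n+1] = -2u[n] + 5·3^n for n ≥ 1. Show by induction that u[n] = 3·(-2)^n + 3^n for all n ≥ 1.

Base case: u[1] = -3, and 3·(-2)^1 + 3^1 = -6 + 3 = -3.
Assume u[r] = 3·(-2)^r + 3^r for some r ≥ 1.
Then u[r+1] = -2u[r] + 5·3^r = -2·(3·(-2)^r + 3^r) + 5·3^r = 3·(-2)^{r+1} − 2·3^r + 5·3^r = 3·(-2)^{r+1} + 3·3^r = 3·(-2)^{r+1} + 3^{r+1}.
This completes the inductive step, so u[n] = 3·(-2)^n + 3^n for all n ≥ 1.

u[n] = 3·(-2)^n + 3^n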